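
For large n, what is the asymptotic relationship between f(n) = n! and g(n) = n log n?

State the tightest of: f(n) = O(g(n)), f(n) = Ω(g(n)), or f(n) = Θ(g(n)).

n! vs n log n: f(n) = Ω(g(n)) but not O(g(n)) — n! grows strictly faster than n log n.

Answer: f(n) = Ω(g(n)) but not O(g(n)) — n! grows strictly faster than n log n.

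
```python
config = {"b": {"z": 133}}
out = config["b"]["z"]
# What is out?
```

Trace:
`config = {"b": {"z": 133}}` → config = {'b': {'z': 133}}
`out = config["b"]["z"]` → out = 133
So out = 133

Answer: 133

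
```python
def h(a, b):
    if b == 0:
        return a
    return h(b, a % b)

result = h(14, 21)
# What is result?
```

h(14, 21) -> h(21, 14) -> h(14, 7) -> h(7, 0) -> 7

Answer: 7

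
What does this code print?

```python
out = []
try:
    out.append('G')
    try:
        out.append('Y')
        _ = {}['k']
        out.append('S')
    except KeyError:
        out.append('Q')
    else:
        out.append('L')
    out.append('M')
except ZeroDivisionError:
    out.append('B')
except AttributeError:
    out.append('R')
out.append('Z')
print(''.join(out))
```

Execution trace: 'G' (try body) → 'Y' (inner try body) → 'Q' (inner except KeyError) → 'M' (try body, no exception) → 'Z' (after the try/except). Output: GYQMZ

Answer: GYQMZ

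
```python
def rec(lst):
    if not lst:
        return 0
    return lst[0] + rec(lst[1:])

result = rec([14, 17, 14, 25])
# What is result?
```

14 + 17 + 14 + 25 + 0 = 70

Answer: 70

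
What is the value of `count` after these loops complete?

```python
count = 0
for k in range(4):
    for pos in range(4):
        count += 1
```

4 * 4 = 16
`count` takes the values: 0 → 1 → 2 → 3 → 4 → 5 → 6 → 7 → 8 → 9 → 10 → 11 → 12 → 13 → 14 → 15 → 16

Answer: 16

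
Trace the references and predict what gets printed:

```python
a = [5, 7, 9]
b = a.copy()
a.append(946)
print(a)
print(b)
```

Key concept: list.copy() creates independent copy.
Step by step:
`a = [5, 7, 9]` → a = [5, 7, 9]
`b = a.copy()` → b = [5, 7, 9]
`a.append(946)` → a = [5, 7, 9, 946]
`print(a)` → prints [5, 7, 9, 946]
`print(b)` → prints [5, 7, 9]

Answer:
[5, 7, 9, 946]
[5, 7, 9]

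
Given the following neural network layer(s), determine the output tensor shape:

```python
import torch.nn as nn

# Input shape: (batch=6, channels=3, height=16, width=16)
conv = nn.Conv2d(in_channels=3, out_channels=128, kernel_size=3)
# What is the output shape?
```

Input: (6, 3, 16, 16) -> Output: (6, 128, 14, 14)

Answer: (6, 128, 14, 14)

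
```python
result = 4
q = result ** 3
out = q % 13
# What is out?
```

Trace:
`result = 4` → result = 4
`q = result ** 3` → q = 64
`out = q % 13` → out = 12
So out = 12

Answer: 12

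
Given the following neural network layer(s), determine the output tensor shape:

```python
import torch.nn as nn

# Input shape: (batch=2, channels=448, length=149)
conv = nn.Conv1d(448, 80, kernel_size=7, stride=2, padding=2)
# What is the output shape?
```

Input: (2, 448, 149) -> Output: (2, 80, 74)

Answer: (2, 80, 74)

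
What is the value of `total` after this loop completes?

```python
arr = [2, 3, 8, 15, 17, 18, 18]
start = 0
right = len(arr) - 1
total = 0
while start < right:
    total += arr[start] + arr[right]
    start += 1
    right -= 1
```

Sum of pairs from ends
`total` takes the values: 0 → 20 → 41 → 66

Answer: 66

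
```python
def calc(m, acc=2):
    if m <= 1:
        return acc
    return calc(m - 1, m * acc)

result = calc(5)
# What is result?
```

Accumulator trace (n, acc): (5, 2) -> (4, 10) -> (3, 40) -> (2, 120) -> (1, 240) -> return 240

Answer: 240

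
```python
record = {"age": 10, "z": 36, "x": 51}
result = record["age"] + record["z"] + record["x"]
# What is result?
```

Trace:
`record = {"age": 10, "z": 36, "x": 51}` → record = {'age': 10, 'z': 36, 'x': 51}
`result = record["age"] + record["z"] + record["x"]` → result = 97
So result = 97

Answer: 97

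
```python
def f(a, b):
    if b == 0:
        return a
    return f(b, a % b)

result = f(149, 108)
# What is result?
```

f(149, 108) -> f(108, 41) -> f(41, 26) -> f(26, 15) -> f(15, 11) -> f(11, 4) -> f(4, 3) -> f(3, 1) -> f(1, 0) -> 1

Answer: 1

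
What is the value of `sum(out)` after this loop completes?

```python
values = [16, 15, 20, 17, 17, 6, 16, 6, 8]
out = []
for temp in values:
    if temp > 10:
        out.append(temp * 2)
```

Sum of doubled values > 10
`out` takes the values: [] → [32] → [32, 30] → [32, 30, 40] → [32, 30, 40, 34] → [32, 30, 40, 34, 34] → [32, 30, 40, 34, 34, 32]
So `sum(out)` = 202

Answer: 202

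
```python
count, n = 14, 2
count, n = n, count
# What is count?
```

Trace:
`count, n = 14, 2` → count = 14; n = 2
`count, n = n, count` → count = 2; n = 14
So count = 2

Answer: 2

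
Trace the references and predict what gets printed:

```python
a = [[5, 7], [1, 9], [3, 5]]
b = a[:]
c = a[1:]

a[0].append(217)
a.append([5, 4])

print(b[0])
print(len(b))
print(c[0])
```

Key concept: slice with nested mutation.
Step by step:
`a = [[5, 7], [1, 9], [3, 5]]` → a = [[5, 7], [1, 9], [3, 5]]
`b = a[:]` → b = [[5, 7], [1, 9], [3, 5]]
`c = a[1:]` → c = [[1, 9], [3, 5]]
`a[0].append(217)` → a = [[5, 7, 217], [1, 9], [3, 5]]; b = [[5, 7, 217], [1, 9], [3, 5]]
`a.append([5, 4])` → a = [[5, 7, 217], [1, 9], [3, 5], [5, 4]]
`print(b[0])` → prints [5, 7, 217]
`print(len(b))` → prints 3
`print(c[0])` → prints [1, 9]

Answer:
[5, 7, 217]
3
[1, 9]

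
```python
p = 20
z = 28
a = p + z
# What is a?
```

Trace:
`p = 20` → p = 20
`z = 28` → z = 28
`a = p + z` → a = 48
So a = 48

Answer: 48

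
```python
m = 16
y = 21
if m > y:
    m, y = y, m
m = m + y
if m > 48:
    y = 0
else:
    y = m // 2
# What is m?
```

Trace:
`m = 16` → m = 16
`y = 21` → y = 21
`if m > y: ...` → m > y is False → no variable changes
`m = m + y` → m = 37
`if m > 48: ...` → m > 48 is False, take else branch → y = 18
So m = 37

Answer: 37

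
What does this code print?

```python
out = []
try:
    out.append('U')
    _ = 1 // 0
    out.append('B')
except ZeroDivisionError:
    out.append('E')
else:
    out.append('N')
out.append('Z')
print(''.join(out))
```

Execution trace: 'U' (try body) → 'E' (except ZeroDivisionError) → 'Z' (after the try/except). Output: UEZ

Answer: UEZ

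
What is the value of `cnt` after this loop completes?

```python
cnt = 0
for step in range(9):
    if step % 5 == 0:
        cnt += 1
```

Count numbers divisible by 5 in range(9)
`cnt` takes the values: 0 → 1 → 2

Answer: 2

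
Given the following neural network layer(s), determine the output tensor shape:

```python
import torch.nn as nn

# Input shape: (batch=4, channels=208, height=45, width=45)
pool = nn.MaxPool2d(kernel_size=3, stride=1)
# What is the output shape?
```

Input: (4, 208, 45, 45) -> Output: (4, 208, 43, 43)

Answer: (4, 208, 43, 43)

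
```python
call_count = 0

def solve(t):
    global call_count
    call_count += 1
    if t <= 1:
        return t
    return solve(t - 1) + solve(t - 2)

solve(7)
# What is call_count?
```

Calls(t) = 1 + Calls(t-1) + Calls(t-2); Calls(0)=Calls(1)=1. For t=7 this gives 41.

Answer: 41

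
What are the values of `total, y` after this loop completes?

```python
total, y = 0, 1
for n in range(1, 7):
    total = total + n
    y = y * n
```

Sum and factorial of 1 to 6
`total, y` takes the values: (0, 1) → (1, 1) → (3, 1) → (3, 2) → (6, 2) → (6, 6) → (10, 6) → (10, 24) → (15, 24) → (15, 120) → (21, 120) → (21, 720)

Answer: 21, 720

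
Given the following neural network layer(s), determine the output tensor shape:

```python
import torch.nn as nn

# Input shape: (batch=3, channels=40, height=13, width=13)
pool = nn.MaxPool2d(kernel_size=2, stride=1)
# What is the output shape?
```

Input: (3, 40, 13, 13) -> Output: (3, 40, 12, 12)

Answer: (3, 40, 12, 12)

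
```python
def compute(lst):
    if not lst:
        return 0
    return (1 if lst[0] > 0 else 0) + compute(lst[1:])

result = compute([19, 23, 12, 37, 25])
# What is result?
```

Count of positive elements in [19, 23, 12, 37, 25] = 5

Answer: 5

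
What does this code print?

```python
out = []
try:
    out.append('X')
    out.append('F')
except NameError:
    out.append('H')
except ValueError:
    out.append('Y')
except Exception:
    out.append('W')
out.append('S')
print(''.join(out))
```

Execution trace: 'X' (try body) → 'F' (try body, no exception) → 'S' (after the try/except). Output: XFS

Answer: XFS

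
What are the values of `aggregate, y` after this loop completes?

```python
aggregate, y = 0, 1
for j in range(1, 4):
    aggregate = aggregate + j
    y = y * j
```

Sum and factorial of 1 to 3
`aggregate, y` takes the values: (0, 1) → (1, 1) → (3, 1) → (3, 2) → (6, 2) → (6, 6)

Answer: 6, 6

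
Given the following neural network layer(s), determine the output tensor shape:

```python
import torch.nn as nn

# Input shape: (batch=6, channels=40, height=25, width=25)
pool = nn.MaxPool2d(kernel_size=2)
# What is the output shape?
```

Input: (6, 40, 25, 25) -> Output: (6, 40, 12, 12)

Answer: (6, 40, 12, 12)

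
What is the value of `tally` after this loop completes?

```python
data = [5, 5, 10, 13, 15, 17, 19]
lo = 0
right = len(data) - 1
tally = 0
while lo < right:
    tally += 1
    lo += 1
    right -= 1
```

Iterations until pointers meet (list length 7)
`tally` takes the values: 0 → 1 → 2 → 3

Answer: 3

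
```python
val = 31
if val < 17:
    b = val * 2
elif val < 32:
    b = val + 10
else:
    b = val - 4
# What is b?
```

Trace:
`val = 31` → val = 31
`if val < 17: ...` → val < 17 is False, val < 32 is True → b = 41
So b = 41

Answer: 41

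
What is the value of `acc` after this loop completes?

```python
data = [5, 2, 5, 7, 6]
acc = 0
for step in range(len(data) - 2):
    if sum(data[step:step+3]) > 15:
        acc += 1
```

Count windows with sum > 15
`acc` takes the values: 0 → 1

Answer: 1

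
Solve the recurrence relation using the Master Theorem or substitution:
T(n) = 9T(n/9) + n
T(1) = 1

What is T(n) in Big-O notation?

By Master Theorem: a=9, b=9, f(n)=n. Since log_9(9) = 1 and f(n) = Θ(n^1), Case 2 applies. T(n) = O(n log n).

Answer: O(n log n)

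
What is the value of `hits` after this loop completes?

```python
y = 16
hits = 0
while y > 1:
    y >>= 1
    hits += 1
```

Count right shifts until 1
`hits` takes the values: 0 → 1 → 2 → 3 → 4

Answer: 4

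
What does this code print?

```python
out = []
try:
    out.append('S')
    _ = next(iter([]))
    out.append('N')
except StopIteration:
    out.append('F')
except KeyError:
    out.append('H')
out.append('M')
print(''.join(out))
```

Execution trace: 'S' (try body) → 'F' (except StopIteration) → 'M' (after the try/except). Output: SFM

Answer: SFM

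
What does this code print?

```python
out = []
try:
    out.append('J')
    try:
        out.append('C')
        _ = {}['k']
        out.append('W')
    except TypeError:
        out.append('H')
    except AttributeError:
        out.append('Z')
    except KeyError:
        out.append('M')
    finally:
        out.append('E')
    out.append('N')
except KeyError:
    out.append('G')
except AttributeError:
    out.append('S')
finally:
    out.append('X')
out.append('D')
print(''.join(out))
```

Execution trace: 'J' (try body) → 'C' (inner try body) → 'M' (inner except KeyError) → 'E' (inner finally) → 'N' (try body, no exception) → 'X' (finally) → 'D' (after the try/except). Output: JCMENXD

Answer: JCMENXD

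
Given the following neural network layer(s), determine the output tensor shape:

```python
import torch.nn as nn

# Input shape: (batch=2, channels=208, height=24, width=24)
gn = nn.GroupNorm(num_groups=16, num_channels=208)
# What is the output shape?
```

Input: (2, 208, 24, 24) -> Output: (2, 208, 24, 24)

Answer: (2, 208, 24, 24)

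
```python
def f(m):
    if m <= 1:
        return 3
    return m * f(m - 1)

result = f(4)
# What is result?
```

f(4) = 4 * 3 * 2 * 3 = 72

Answer: 72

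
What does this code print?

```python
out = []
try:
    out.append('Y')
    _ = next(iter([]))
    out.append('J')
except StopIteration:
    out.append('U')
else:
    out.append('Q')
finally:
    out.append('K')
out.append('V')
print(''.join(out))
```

Execution trace: 'Y' (try body) → 'U' (except StopIteration) → 'K' (finally) → 'V' (after the try/except). Output: YUKV

Answer: YUKV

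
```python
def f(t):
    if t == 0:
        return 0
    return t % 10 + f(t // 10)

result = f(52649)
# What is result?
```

Sum of digits of 52649: 9 + 4 + 6 + 2 + 5 = 26

Answer: 26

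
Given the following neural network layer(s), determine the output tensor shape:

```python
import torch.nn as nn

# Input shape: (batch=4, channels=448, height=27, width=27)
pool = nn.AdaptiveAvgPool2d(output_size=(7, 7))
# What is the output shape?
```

Input: (4, 448, 27, 27) -> Output: (4, 448, 7, 7)

Answer: (4, 448, 7, 7)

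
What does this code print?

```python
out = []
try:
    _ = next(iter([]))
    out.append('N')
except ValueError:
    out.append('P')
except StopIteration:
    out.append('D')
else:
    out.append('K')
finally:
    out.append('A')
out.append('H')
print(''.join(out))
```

Execution trace: 'D' (except StopIteration) → 'A' (finally) → 'H' (after the try/except). Output: DAH

Answer: DAH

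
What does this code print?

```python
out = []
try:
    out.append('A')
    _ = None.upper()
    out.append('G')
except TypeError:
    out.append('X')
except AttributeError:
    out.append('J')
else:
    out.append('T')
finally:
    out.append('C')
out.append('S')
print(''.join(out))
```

Execution trace: 'A' (try body) → 'J' (except AttributeError) → 'C' (finally) → 'S' (after the try/except). Output: AJCS

Answer: AJCS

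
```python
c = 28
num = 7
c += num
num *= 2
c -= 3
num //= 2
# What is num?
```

Trace:
`c = 28` → c = 28
`num = 7` → num = 7
`c += num` → c = 35
`num *= 2` → num = 14
`c -= 3` → c = 32
`num //= 2` → num = 7
So num = 7

Answer: 7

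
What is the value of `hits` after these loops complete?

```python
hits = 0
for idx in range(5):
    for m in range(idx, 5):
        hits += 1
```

Upper triangle: 5 + 4 + ... + 1
`hits` takes the values: 0 → 1 → 2 → 3 → 4 → 5 → 6 → 7 → 8 → 9 → 10 → 11 → 12 → 13 → 14 → 15

Answer: 15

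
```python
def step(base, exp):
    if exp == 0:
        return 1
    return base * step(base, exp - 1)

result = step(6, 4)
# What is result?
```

step(6, 4) = 6 * 6 * 6 * 6 = 1296

Answer: 1296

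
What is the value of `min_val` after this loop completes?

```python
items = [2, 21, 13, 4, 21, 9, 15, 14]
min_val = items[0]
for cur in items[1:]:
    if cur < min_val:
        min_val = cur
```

Minimum of [2, 21, 13, 4, 21, 9, 15, 14]
`min_val` takes the values: 2

Answer: 2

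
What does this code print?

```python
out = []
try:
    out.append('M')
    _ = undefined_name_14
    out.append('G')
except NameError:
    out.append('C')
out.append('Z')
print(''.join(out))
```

Execution trace: 'M' (try body) → 'C' (except NameError) → 'Z' (after the try/except). Output: MCZ

Answer: MCZ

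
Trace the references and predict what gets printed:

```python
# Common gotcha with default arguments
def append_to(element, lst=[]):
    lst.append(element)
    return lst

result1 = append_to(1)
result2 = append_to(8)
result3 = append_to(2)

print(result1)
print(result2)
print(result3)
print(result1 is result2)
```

Key concept: mutable default argument gotcha.
Step by step:
`result1 = append_to(1)` → result1 = [1]
`result2 = append_to(8)` → result1 = [1, 8] (same object as result2); result2 = [1, 8] (same object as result1)
`result3 = append_to(2)` → result1 = [1, 8, 2] (same object as result2, result3); result2 = [1, 8, 2] (same object as result1, result3); result3 = [1, 8, 2] (same object as result1, result2)
`print(result1)` → prints [1, 8, 2]
`print(result2)` → prints [1, 8, 2]
`print(result3)` → prints [1, 8, 2]
`print(result1 is result2)` → prints True

Answer:
[1, 8, 2]
[1, 8, 2]
[1, 8, 2]
True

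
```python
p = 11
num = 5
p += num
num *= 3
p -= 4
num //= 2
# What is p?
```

Trace:
`p = 11` → p = 11
`num = 5` → num = 5
`p += num` → p = 16
`num *= 3` → num = 15
`p -= 4` → p = 12
`num //= 2` → num = 7
So p = 12

Answer: 12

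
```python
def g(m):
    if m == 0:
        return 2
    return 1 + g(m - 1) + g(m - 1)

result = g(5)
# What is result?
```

g(m) = 1 + 2·g(m-1), g(0)=2. Closed form: (2+1)·2^5 - 1 = 95.

Answer: 95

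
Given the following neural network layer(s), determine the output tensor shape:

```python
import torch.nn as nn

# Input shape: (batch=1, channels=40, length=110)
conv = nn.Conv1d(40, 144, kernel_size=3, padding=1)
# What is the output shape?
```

Input: (1, 40, 110) -> Output: (1, 144, 110)

Answer: (1, 144, 110)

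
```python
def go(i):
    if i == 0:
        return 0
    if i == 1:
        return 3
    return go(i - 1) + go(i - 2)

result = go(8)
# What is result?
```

Build up from base cases: go(0)=0, go(1)=3, go(2)=3, go(3)=6, go(4)=9, go(5)=15, go(6)=24, ..., go(8)=63

Answer: 63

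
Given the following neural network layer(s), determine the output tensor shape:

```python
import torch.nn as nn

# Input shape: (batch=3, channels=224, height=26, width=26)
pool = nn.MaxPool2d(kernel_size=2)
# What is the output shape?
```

Input: (3, 224, 26, 26) -> Output: (3, 224, 13, 13)

Answer: (3, 224, 13, 13)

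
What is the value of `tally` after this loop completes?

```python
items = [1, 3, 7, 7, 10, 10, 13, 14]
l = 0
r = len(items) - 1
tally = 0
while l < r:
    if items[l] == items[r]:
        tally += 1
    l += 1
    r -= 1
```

Count matching pairs from ends
`tally` takes the values: 0

Answer: 0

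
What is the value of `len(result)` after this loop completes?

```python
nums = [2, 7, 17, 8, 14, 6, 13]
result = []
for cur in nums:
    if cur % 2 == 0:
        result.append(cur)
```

Count even numbers in [2, 7, 17, 8, 14, 6, 13]
`result` takes the values: [] → [2] → [2, 8] → [2, 8, 14] → [2, 8, 14, 6]
So `len(result)` = 4

Answer: 4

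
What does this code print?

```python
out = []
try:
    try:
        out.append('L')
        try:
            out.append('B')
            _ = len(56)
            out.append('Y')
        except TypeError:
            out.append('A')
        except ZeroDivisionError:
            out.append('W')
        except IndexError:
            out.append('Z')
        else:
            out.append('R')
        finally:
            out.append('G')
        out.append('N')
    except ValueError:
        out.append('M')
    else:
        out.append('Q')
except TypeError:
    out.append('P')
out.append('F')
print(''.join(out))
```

Execution trace: 'L' (try body) → 'B' (inner try body) → 'A' (inner except TypeError) → 'G' (inner finally) → 'N' (try body, no exception) → 'Q' (else) → 'F' (after the try/except). Output: LBAGNQF

Answer: LBAGNQF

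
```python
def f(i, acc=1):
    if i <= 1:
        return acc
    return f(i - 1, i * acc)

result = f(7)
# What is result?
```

Accumulator trace (n, acc): (7, 1) -> (6, 7) -> (5, 42) -> (4, 210) -> (3, 840) -> (2, 2520) -> (1, 5040) -> return 5040

Answer: 5040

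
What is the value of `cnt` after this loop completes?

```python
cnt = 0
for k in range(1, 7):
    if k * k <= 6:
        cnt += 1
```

Count numbers where k² ≤ 6
`cnt` takes the values: 0 → 1 → 2

Answer: 2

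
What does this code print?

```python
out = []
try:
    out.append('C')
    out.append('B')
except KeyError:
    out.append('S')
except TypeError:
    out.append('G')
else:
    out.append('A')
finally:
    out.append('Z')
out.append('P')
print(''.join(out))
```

Execution trace: 'C' (try body) → 'B' (try body, no exception) → 'A' (else) → 'Z' (finally) → 'P' (after the try/except). Output: CBAZP

Answer: CBAZP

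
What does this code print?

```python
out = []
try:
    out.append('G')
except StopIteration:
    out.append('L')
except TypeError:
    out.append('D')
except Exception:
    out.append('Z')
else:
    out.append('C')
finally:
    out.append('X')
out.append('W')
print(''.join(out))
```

Execution trace: 'G' (try body, no exception) → 'C' (else) → 'X' (finally) → 'W' (after the try/except). Output: GCXW

Answer: GCXW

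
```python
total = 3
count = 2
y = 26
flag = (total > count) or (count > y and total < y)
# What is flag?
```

Trace:
`total = 3` → total = 3
`count = 2` → count = 2
`y = 26` → y = 26
`flag = (total > count) or (count > y and total < y)` → flag = True
So flag = True

Answer: True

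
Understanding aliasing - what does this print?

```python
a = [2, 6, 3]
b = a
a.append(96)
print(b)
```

Key concept: basic list aliasing.
Step by step:
`a = [2, 6, 3]` → a = [2, 6, 3]
`b = a` → b = [2, 6, 3] (same object as a)
`a.append(96)` → a = [2, 6, 3, 96] (same object as b); b = [2, 6, 3, 96] (same object as a)
`print(b)` → prints [2, 6, 3, 96]

Answer: [2, 6, 3, 96]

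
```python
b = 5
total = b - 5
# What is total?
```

Trace:
`b = 5` → b = 5
`total = b - 5` → total = 0
So total = 0

Answer: 0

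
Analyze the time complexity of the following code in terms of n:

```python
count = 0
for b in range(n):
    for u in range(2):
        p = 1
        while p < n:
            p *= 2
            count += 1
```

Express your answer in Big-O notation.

Each loop level contributes: n × 1 × log n. Multiplying the contributions gives O(n log n).

Answer: O(n log n)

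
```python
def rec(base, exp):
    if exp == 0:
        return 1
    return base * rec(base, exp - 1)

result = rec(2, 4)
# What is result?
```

rec(2, 4) = 2 * 2 * 2 * 2 = 16

Answer: 16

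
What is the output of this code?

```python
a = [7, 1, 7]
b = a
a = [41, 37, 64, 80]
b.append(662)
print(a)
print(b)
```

Key concept: rebinding vs mutation: a is rebound to a new list, b still points at the original.
Step by step:
`a = [7, 1, 7]` → a = [7, 1, 7]
`b = a` → b = [7, 1, 7] (same object as a)
`a = [41, 37, 64, 80]` → a = [41, 37, 64, 80]
`b.append(662)` → b = [7, 1, 7, 662]
`print(a)` → prints [41, 37, 64, 80]
`print(b)` → prints [7, 1, 7, 662]

Answer:
[41, 37, 64, 80]
[7, 1, 7, 662]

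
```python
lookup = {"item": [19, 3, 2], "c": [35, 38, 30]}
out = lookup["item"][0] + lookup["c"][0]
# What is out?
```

Trace:
`lookup = {"item": [19, 3, 2], "c": [35, 38, 30]}` → lookup = {'item': [19, 3, 2], 'c': [35, 38, 30]}
`out = lookup["item"][0] + lookup["c"][0]` → out = 54
So out = 54

Answer: 54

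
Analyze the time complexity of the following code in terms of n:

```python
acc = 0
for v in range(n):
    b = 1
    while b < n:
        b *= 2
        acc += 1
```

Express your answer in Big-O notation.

Each loop level contributes: n × log n. Multiplying the contributions gives O(n log n).

Answer: O(n log n)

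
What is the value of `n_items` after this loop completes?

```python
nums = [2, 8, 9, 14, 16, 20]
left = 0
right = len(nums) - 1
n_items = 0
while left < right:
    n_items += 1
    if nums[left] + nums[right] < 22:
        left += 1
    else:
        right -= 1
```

Steps to find pair summing to 22
`n_items` takes the values: 0 → 1 → 2 → 3 → 4 → 5

Answer: 5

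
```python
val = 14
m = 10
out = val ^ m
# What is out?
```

Trace:
`val = 14` → val = 14
`m = 10` → m = 10
`out = val ^ m` → out = 4
So out = 4

Answer: 4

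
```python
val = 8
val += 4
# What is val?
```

Trace:
`val = 8` → val = 8
`val += 4` → val = 12
So val = 12

Answer: 12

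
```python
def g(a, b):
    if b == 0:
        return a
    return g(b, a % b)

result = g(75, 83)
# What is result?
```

g(75, 83) -> g(83, 75) -> g(75, 8) -> g(8, 3) -> g(3, 2) -> g(2, 1) -> g(1, 0) -> 1

Answer: 1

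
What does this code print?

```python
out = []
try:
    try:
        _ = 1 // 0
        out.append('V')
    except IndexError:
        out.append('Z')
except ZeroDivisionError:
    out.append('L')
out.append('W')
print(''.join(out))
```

Execution trace: 'L' (outer except ZeroDivisionError) → 'W' (after the try/except). Output: LW

Answer: LW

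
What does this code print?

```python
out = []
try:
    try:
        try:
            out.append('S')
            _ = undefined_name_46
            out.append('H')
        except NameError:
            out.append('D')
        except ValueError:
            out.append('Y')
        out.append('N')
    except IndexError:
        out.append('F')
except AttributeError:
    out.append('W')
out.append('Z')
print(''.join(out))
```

Execution trace: 'S' (inner try body) → 'D' (inner except NameError) → 'N' (try body, no exception) → 'Z' (after the try/except). Output: SDNZ

Answer: SDNZ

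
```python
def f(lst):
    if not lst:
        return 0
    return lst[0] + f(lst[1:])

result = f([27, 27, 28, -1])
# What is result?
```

27 + 27 + 28 + (-1) + 0 = 81

Answer: 81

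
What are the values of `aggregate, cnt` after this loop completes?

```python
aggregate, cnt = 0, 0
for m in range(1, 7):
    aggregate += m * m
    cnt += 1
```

Sum of squares and count
`aggregate, cnt` takes the values: (0, 0) → (1, 0) → (1, 1) → (5, 1) → (5, 2) → (14, 2) → (14, 3) → (30, 3) → (30, 4) → (55, 4) → (55, 5) → (91, 5) → (91, 6)

Answer: 91, 6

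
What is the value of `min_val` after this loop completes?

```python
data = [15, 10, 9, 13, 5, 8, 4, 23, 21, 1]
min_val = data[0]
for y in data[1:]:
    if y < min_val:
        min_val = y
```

Minimum of [15, 10, 9, 13, 5, 8, 4, 23, 21, 1]
`min_val` takes the values: 15 → 10 → 9 → 5 → 4 → 1

Answer: 1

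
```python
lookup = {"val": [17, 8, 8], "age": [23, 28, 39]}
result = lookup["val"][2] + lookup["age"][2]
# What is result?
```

Trace:
`lookup = {"val": [17, 8, 8], "age": [23, 28, 39]}` → lookup = {'val': [17, 8, 8], 'age': [23, 28, 39]}
`result = lookup["val"][2] + lookup["age"][2]` → result = 47
So result = 47

Answer: 47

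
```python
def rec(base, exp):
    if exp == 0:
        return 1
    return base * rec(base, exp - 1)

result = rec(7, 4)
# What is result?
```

rec(7, 4) = 7 * 7 * 7 * 7 = 2401

Answer: 2401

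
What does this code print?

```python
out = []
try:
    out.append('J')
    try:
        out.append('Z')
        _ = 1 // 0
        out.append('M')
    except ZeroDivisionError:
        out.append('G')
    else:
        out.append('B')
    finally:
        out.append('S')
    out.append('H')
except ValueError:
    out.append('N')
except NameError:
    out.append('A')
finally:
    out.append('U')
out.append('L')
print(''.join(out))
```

Execution trace: 'J' (try body) → 'Z' (inner try body) → 'G' (inner except ZeroDivisionError) → 'S' (inner finally) → 'H' (try body, no exception) → 'U' (finally) → 'L' (after the try/except). Output: JZGSHUL

Answer: JZGSHUL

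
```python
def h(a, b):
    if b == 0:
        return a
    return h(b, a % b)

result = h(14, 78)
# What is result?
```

h(14, 78) -> h(78, 14) -> h(14, 8) -> h(8, 6) -> h(6, 2) -> h(2, 0) -> 2

Answer: 2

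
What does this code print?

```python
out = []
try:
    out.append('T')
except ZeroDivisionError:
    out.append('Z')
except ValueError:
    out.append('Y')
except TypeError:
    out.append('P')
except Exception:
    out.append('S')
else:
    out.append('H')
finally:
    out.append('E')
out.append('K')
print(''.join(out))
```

Execution trace: 'T' (try body, no exception) → 'H' (else) → 'E' (finally) → 'K' (after the try/except). Output: THEK

Answer: THEK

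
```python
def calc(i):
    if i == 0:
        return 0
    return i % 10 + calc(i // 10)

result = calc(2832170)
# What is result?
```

Sum of digits of 2832170: 0 + 7 + 1 + 2 + 3 + 8 + 2 = 23

Answer: 23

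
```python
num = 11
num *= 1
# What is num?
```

Trace:
`num = 11` → num = 11
`num *= 1` → num = 11
So num = 11

Answer: 11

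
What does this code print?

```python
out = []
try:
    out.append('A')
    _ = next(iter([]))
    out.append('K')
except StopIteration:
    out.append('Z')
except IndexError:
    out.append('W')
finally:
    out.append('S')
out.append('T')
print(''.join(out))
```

Execution trace: 'A' (try body) → 'Z' (except StopIteration) → 'S' (finally) → 'T' (after the try/except). Output: AZST

Answer: AZST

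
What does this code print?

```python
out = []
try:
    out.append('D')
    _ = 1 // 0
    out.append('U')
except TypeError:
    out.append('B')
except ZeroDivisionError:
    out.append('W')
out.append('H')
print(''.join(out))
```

Execution trace: 'D' (try body) → 'W' (except ZeroDivisionError) → 'H' (after the try/except). Output: DWH

Answer: DWH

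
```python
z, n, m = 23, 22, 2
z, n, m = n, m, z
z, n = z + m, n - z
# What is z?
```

Trace:
`z, n, m = 23, 22, 2` → z = 23; n = 22; m = 2
`z, n, m = n, m, z` → z = 22; n = 2; m = 23
`z, n = z + m, n - z` → z = 45; n = -20
So z = 45

Answer: 45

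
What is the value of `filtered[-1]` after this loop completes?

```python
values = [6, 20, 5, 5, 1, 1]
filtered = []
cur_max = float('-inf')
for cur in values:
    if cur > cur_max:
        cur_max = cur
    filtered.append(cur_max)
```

Running max ends at 20
`filtered` takes the values: [] → [6] → [6, 20] → [6, 20, 20] → [6, 20, 20, 20] → [6, 20, 20, 20, 20] → [6, 20, 20, 20, 20, 20]
So `filtered[-1]` = 20

Answer: 20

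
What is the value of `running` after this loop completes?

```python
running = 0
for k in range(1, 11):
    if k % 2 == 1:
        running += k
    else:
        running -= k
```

Add odd, subtract even
`running` takes the values: 0 → 1 → -1 → 2 → -2 → 3 → -3 → 4 → -4 → 5 → -5

Answer: -5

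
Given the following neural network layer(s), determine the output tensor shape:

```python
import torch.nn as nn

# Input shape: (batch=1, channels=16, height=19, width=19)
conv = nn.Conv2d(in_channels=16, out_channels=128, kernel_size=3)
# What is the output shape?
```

Input: (1, 16, 19, 19) -> Output: (1, 128, 17, 17)

Answer: (1, 128, 17, 17)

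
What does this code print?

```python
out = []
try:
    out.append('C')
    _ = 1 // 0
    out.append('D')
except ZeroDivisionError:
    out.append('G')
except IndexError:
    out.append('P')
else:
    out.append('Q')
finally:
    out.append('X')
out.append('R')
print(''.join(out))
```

Execution trace: 'C' (try body) → 'G' (except ZeroDivisionError) → 'X' (finally) → 'R' (after the try/except). Output: CGXR

Answer: CGXR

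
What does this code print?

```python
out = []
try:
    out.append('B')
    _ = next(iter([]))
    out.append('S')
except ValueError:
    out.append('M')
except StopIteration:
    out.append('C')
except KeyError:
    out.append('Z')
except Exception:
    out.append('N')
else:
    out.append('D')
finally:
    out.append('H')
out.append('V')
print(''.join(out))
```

Execution trace: 'B' (try body) → 'C' (except StopIteration) → 'H' (finally) → 'V' (after the try/except). Output: BCHV

Answer: BCHV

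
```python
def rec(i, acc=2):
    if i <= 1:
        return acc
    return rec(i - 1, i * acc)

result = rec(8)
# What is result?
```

Accumulator trace (n, acc): (8, 2) -> (7, 16) -> (6, 112) -> (5, 672) -> (4, 3360) -> (3, 13440) -> (2, 40320) -> (1, 80640) -> return 80640

Answer: 80640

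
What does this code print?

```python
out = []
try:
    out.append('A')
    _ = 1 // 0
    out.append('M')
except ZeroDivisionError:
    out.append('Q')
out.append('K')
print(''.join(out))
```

Execution trace: 'A' (try body) → 'Q' (except ZeroDivisionError) → 'K' (after the try/except). Output: AQK

Answer: AQK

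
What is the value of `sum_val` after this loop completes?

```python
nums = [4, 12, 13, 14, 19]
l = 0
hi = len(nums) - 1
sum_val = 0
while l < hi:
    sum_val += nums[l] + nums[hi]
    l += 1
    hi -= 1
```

Sum of pairs from ends
`sum_val` takes the values: 0 → 23 → 49

Answer: 49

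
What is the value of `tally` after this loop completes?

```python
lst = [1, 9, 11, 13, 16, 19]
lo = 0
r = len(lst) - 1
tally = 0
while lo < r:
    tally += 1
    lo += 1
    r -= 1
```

Iterations until pointers meet (list length 6)
`tally` takes the values: 0 → 1 → 2 → 3

Answer: 3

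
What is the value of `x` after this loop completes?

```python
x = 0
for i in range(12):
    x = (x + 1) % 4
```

Increment mod 4, 12 times = 0
`x` takes the values: 0 → 1 → 2 → 3 → 0 → 1 → 2 → 3 → 0 → 1 → 2 → 3 → 0

Answer: 0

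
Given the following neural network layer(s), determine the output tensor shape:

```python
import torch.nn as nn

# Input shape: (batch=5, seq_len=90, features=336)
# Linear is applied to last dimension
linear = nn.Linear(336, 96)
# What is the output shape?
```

Input: (5, 90, 336) -> Output: (5, 90, 96)

Answer: (5, 90, 96)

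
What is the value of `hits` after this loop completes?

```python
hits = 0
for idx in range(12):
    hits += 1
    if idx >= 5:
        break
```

Loop breaks when idx reaches 5, hits is 6
`hits` takes the values: 0 → 1 → 2 → 3 → 4 → 5 → 6

Answer: 6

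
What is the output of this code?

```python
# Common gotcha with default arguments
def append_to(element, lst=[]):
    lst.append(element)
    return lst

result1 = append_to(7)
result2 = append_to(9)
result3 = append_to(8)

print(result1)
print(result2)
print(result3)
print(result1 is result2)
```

Key concept: mutable default argument gotcha.
Step by step:
`result1 = append_to(7)` → result1 = [7]
`result2 = append_to(9)` → result1 = [7, 9] (same object as result2); result2 = [7, 9] (same object as result1)
`result3 = append_to(8)` → result1 = [7, 9, 8] (same object as result2, result3); result2 = [7, 9, 8] (same object as result1, result3); result3 = [7, 9, 8] (same object as result1, result2)
`print(result1)` → prints [7, 9, 8]
`print(result2)` → prints [7, 9, 8]
`print(result3)` → prints [7, 9, 8]
`print(result1 is result2)` → prints True

Answer:
[7, 9, 8]
[7, 9, 8]
[7, 9, 8]
True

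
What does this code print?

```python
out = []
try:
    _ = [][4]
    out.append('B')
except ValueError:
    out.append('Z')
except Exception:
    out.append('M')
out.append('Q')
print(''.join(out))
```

Execution trace: 'M' (except Exception) → 'Q' (after the try/except). Output: MQ

Answer: MQ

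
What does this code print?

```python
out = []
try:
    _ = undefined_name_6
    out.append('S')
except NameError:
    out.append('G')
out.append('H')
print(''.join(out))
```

Execution trace: 'G' (except NameError) → 'H' (after the try/except). Output: GH

Answer: GH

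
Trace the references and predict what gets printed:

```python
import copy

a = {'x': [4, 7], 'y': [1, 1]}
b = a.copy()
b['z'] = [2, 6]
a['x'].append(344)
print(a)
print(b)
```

Key concept: shallow copy of dict with mutable values.
Step by step:
`a = {'x': [4, 7], 'y': [1, 1]}` → a = {'x': [4, 7], 'y': [1, 1]}
`b = a.copy()` → b = {'x': [4, 7], 'y': [1, 1]}
`b['z'] = [2, 6]` → b = {'x': [4, 7], 'y': [1, 1], 'z': [2, 6]}
`a['x'].append(344)` → a = {'x': [4, 7, 344], 'y': [1, 1]}; b = {'x': [4, 7, 344], 'y': [1, 1], 'z': [2, 6]}
`print(a)` → prints {'x': [4, 7, 344], 'y': [1, 1]}
`print(b)` → prints {'x': [4, 7, 344], 'y': [1, 1], 'z': [2, 6]}

Answer:
{'x': [4, 7, 344], 'y': [1, 1]}
{'x': [4, 7, 344], 'y': [1, 1], 'z': [2, 6]}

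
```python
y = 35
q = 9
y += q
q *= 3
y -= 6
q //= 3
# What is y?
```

Trace:
`y = 35` → y = 35
`q = 9` → q = 9
`y += q` → y = 44
`q *= 3` → q = 27
`y -= 6` → y = 38
`q //= 3` → q = 9
So y = 38

Answer: 38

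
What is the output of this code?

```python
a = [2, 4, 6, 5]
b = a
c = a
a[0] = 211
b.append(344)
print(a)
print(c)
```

Key concept: multiple aliases.
Step by step:
`a = [2, 4, 6, 5]` → a = [2, 4, 6, 5]
`b = a` → b = [2, 4, 6, 5] (same object as a)
`c = a` → c = [2, 4, 6, 5] (same object as a, b)
`a[0] = 211` → a = [211, 4, 6, 5] (same object as b, c); b = [211, 4, 6, 5] (same object as a, c); c = [211, 4, 6, 5] (same object as a, b)
`b.append(344)` → a = [211, 4, 6, 5, 344] (same object as b, c); b = [211, 4, 6, 5, 344] (same object as a, c); c = [211, 4, 6, 5, 344] (same object as a, b)
`print(a)` → prints [211, 4, 6, 5, 344]
`print(c)` → prints [211, 4, 6, 5, 344]

Answer:
[211, 4, 6, 5, 344]
[211, 4, 6, 5, 344]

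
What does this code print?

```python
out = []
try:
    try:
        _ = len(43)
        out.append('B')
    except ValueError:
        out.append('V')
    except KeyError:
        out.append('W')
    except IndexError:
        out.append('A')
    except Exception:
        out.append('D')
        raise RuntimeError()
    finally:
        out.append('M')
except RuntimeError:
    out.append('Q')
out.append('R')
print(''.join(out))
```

Execution trace: 'D' (inner except Exception) → 'M' (inner finally) → 'Q' (outer except RuntimeError) → 'R' (after the try/except). Output: DMQR

Answer: DMQR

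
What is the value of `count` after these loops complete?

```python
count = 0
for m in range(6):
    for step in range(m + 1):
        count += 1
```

Triangle: 1 + 2 + ... + 6
`count` takes the values: 0 → 1 → 2 → 3 → 4 → 5 → 6 → 7 → 8 → 9 → 10 → 11 → 12 → 13 → 14 → 15 → 16 → 17 → 18 → 19 → 20 → 21

Answer: 21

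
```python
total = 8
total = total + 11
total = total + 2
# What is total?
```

Trace:
`total = 8` → total = 8
`total = total + 11` → total = 19
`total = total + 2` → total = 21
So total = 21

Answer: 21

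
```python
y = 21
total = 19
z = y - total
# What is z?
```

Trace:
`y = 21` → y = 21
`total = 19` → total = 19
`z = y - total` → z = 2
So z = 2

Answer: 2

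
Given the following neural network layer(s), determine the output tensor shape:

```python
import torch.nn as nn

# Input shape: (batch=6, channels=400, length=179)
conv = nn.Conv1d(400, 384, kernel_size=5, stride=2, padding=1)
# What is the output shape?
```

Input: (6, 400, 179) -> Output: (6, 384, 89)

Answer: (6, 384, 89)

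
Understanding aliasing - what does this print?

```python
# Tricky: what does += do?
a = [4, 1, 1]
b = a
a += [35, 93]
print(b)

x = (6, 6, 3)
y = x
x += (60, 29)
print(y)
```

Key concept: += behavior differs for mutable vs immutable.
Step by step:
`a = [4, 1, 1]` → a = [4, 1, 1]
`b = a` → b = [4, 1, 1] (same object as a)
`a += [35, 93]` → a = [4, 1, 1, 35, 93] (same object as b); b = [4, 1, 1, 35, 93] (same object as a)
`print(b)` → prints [4, 1, 1, 35, 93]
`x = (6, 6, 3)` → x = (6, 6, 3)
`y = x` → y = (6, 6, 3)
`x += (60, 29)` → x = (6, 6, 3, 60, 29)
`print(y)` → prints (6, 6, 3)

Answer:
[4, 1, 1, 35, 93]
(6, 6, 3)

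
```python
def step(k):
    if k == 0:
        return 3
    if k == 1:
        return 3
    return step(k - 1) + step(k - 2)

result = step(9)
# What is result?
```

Build up from base cases: step(0)=3, step(1)=3, step(2)=6, step(3)=9, step(4)=15, step(5)=24, step(6)=39, ..., step(9)=165

Answer: 165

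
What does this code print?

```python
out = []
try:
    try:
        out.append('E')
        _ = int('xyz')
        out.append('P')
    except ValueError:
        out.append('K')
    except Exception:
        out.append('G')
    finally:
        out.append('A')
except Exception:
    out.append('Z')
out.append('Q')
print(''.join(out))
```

Execution trace: 'E' (inner try body) → 'K' (inner except ValueError) → 'A' (inner finally) → 'Q' (after the try/except). Output: EKAQ

Answer: EKAQ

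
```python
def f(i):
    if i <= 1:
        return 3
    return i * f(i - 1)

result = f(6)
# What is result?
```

f(6) = 6 * 5 * 4 * 3 * 2 * 3 = 2160

Answer: 2160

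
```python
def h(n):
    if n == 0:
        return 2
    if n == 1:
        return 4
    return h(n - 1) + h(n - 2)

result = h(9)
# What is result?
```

Build up from base cases: h(0)=2, h(1)=4, h(2)=6, h(3)=10, h(4)=16, h(5)=26, h(6)=42, ..., h(9)=178

Answer: 178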